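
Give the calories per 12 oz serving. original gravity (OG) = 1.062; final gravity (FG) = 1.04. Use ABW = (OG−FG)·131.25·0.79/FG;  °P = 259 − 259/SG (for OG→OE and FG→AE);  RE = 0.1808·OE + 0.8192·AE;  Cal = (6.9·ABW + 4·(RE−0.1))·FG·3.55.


ABW = (1.062 − 1.04)·131.25·0.79/1.04 = 2.1934
OE = 259 − 259/1.062 = 15.1205 °P
AE = 259 − 259/1.04 = 9.9615 °P
RE = 0.1808·15.1205 + 0.8192·9.9615 = 10.8943 °P
Cal = (6.9·2.1934 + 4·(10.8943−0.1))·1.04·3.55

215.2861 kcal


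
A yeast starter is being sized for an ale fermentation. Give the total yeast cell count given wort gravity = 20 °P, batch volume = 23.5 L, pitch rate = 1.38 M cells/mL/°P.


cells (billions) = rate · V_L · °P
cells = 1.38 · 23.5 · 20

648.6000 billion cells


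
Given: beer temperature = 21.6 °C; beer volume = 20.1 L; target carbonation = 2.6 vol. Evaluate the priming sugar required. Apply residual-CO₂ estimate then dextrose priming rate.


residual = 14.695·(0.01821 + 0.09011·e^(−0.04·T));  sugar = (target − residual)·4.0·V
residual = 14.695·(0.01821 + 0.09011·e^(−0.04·21.6)) = 0.8257
sugar = (2.6 − 0.8257)·4.0·20.1

142.6540 g


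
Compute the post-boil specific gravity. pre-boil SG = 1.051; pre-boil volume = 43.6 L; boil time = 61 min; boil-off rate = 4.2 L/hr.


V_post = V_pre − rate·(t/60);  SG_post = 1 + (SG_pre−1)·V_pre/V_post
V_post = 43.6 − 4.2·(61/60) = 39.3300
SG_post = 1 + (1.051 − 1)·43.6/39.3300

1.0565


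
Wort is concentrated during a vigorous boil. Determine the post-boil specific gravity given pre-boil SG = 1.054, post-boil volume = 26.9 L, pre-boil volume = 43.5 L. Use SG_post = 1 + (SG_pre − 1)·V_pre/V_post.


pts_pre = (1.054 − 1)·1000 = 54.0000
pts_post = 54.0000·43.5/26.9 = 87.3234
SG_post = 1 + 87.3234/1000

1.0873


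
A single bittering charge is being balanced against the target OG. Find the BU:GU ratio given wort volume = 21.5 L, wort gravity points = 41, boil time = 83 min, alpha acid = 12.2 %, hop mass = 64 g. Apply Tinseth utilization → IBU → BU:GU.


U = 1.65·0.000125^(GP/1000)·(1−e^(−0.04t))/4.15;  IBU = (α/100)·m·U·1000/V;  BU:GU = IBU/GP
U = 1.65·0.000125^(41/1000)·(1−e^(−0.04·83))/4.15 = 0.2651
IBU = (12.2/100)·64·0.2651·1000/21.5 = 96.2761
BU:GU = 96.2761/41

2.3482


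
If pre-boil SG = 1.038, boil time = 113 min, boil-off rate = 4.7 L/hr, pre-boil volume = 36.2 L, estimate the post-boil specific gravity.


V_post = V_pre − rate·(t/60);  SG_post = 1 + (SG_pre−1)·V_pre/V_post
V_post = 36.2 − 4.7·(113/60) = 27.3483
SG_post = 1 + (1.038 − 1)·36.2/27.3483

1.0503


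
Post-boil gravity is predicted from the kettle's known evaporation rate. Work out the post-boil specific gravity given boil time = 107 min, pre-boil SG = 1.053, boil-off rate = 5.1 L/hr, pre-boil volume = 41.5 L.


V_post = V_pre − rate·(t/60);  SG_post = 1 + (SG_pre−1)·V_pre/V_post
V_post = 41.5 − 5.1·(107/60) = 32.4050
SG_post = 1 + (1.053 − 1)·41.5/32.4050

1.0679


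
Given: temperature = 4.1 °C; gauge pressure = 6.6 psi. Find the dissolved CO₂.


vols = (P + 14.695)·(0.01821 + 0.09011·e^(−0.04·T))
vols = (6.6 + 14.695)·(0.01821 + 0.09011·e^(−0.04·4.1))

2.0164 volumes


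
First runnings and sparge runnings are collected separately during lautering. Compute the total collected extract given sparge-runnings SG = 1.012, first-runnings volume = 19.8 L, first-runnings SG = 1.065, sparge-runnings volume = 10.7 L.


total = Σ (SG_i − 1)·1000·V_i
first = (1.065 − 1)·1000·19.8 = 1287.0000
sparge = (1.012 − 1)·1000·10.7 = 128.4000
total = 1287.0000 + 128.4000

1415.4000 gravity·L


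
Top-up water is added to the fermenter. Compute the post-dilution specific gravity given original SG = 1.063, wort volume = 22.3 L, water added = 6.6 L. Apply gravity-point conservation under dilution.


SG_new = 1 + (SG_old − 1)·V_old/(V_old + V_water)
pts = (1.063 − 1)·1000·22.3/(22.3 + 6.6) = 48.6125
SG_new = 1 + 48.6125/1000

1.0486


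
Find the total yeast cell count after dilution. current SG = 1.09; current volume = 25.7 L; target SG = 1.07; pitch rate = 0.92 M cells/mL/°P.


V_w = V·((SG_c−1)/(SG_t−1)−1);  °P = 259 − 259/SG_t;  cells = rate·(V+V_w)·°P
V_w = 25.7·((1.09−1)/(1.07−1)−1) = 7.3429
V_final = 25.7 + 7.3429 = 33.0429
°P = 259 − 259/1.07 = 16.9439
cells = 0.92·33.0429·16.9439

515.0856 billion cells


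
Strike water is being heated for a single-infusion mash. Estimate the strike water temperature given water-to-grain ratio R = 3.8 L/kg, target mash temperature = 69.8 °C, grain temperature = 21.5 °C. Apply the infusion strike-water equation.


T_strike = (0.41/R)·(T_mash − T_grain) + T_mash
T_strike = (0.41/3.8)·(69.8 − 21.5) + 69.8

75.0113 °C


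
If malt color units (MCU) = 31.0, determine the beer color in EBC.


SRM = 1.4922·MCU^0.6859;  EBC = SRM·1.97
SRM = 1.4922·31.0^0.6859 = 15.7308
EBC = 15.7308·1.97

30.9898 EBC


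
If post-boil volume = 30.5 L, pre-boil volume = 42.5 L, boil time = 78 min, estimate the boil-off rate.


rate = (V_pre − V_post) / (t_min/60)
rate = (42.5 − 30.5) / (78/60)

9.2308 L/hr


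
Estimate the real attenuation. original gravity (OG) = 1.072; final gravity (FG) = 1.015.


AA = (OG−FG)/(OG−1)·100;  RA = AA·0.8192
AA = (1.072 − 1.015)/(1.072 − 1)·100 = 79.1667
RA = 79.1667·0.8192

64.8533 %


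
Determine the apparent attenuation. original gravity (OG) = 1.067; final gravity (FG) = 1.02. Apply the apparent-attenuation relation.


AA = (OG − FG)/(OG − 1) · 100
AA = (1.067 − 1.02)/(1.067 − 1) · 100

70.1493 %


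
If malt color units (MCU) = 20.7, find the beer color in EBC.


SRM = 1.4922·MCU^0.6859;  EBC = SRM·1.97
SRM = 1.4922·20.7^0.6859 = 11.9248
EBC = 11.9248·1.97

23.4919 EBC


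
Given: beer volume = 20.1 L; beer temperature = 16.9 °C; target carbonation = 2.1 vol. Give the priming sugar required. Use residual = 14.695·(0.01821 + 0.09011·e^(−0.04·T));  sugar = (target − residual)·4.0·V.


residual = 14.695·(0.01821 + 0.09011·e^(−0.04·16.9)) = 0.9411
sugar = (2.1 − 0.9411)·4.0·20.1

93.1732 g


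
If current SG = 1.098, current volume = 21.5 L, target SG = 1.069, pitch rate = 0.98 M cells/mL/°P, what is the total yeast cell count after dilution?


V_w = V·((SG_c−1)/(SG_t−1)−1);  °P = 259 − 259/SG_t;  cells = rate·(V+V_w)·°P
V_w = 21.5·((1.098−1)/(1.069−1)−1) = 9.0362
V_final = 21.5 + 9.0362 = 30.5362
°P = 259 − 259/1.069 = 16.7175
cells = 0.98·30.5362·16.7175

500.2795 billion cells


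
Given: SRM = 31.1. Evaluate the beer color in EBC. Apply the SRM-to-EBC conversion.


EBC = SRM · 1.97
EBC = 31.1 · 1.97

61.2670 EBC


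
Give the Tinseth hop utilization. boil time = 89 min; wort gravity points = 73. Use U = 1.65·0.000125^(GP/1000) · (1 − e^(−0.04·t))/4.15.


bigness = 1.65·0.000125^(73/1000) = 0.8562
boil_factor = (1 − e^(−0.04·89))/4.15 = 0.2341
U = 0.8562 · 0.2341

0.2004


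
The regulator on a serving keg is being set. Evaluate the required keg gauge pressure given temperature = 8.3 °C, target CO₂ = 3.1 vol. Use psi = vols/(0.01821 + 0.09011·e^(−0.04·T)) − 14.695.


psi = 3.1/(0.01821 + 0.09011·e^(−0.04·8.3)) − 14.695

22.7162 psi


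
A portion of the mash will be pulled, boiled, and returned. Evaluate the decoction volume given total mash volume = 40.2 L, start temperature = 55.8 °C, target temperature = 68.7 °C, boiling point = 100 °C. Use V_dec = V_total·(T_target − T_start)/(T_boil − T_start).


V_dec = 40.2·(68.7 − 55.8)/(100 − 55.8)

11.7326 L


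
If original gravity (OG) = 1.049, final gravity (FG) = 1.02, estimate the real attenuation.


AA = (OG−FG)/(OG−1)·100;  RA = AA·0.8192
AA = (1.049 − 1.02)/(1.049 − 1)·100 = 59.1837
RA = 59.1837·0.8192

48.4833 %


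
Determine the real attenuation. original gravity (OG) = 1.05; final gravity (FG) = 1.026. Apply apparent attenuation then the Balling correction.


AA = (OG−FG)/(OG−1)·100;  RA = AA·0.8192
AA = (1.05 − 1.026)/(1.05 − 1)·100 = 48.0000
RA = 48.0000·0.8192

39.3216 %


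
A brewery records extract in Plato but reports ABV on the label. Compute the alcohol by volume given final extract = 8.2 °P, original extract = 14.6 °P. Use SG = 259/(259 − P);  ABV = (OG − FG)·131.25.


OG = 259/(259 − 14.6) = 1.0597
FG = 259/(259 − 8.2) = 1.0327
ABV = (1.0597 − 1.0327)·131.25

3.5494 % ABV


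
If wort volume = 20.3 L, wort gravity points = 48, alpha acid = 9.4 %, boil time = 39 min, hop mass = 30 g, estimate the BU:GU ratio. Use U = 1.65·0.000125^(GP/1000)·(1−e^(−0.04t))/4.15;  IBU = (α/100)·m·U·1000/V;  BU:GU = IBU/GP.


U = 1.65·0.000125^(48/1000)·(1−e^(−0.04·39))/4.15 = 0.2040
IBU = (9.4/100)·30·0.2040·1000/20.3 = 28.3395
BU:GU = 28.3395/48

0.5904


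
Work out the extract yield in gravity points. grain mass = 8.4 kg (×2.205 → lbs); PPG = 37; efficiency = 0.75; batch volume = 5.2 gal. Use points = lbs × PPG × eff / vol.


lbs = 8.4 × 2.205 = 18.5220
points = 18.5220 × 37 × 0.75 / 5.2

98.8434 points


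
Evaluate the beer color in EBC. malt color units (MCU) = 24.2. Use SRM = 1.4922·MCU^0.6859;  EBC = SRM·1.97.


SRM = 1.4922·24.2^0.6859 = 13.2735
EBC = 13.2735·1.97

26.1488 EBC


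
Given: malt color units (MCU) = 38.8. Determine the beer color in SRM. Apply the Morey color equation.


SRM = 1.4922 · MCU^0.6859
SRM = 1.4922 · 38.8^0.6859

18.3488 SRM


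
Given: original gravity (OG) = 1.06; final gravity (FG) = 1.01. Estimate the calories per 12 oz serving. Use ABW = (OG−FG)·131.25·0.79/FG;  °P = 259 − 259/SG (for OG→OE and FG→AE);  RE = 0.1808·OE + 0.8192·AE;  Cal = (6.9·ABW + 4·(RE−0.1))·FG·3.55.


ABW = (1.06 − 1.01)·131.25·0.79/1.01 = 5.1330
OE = 259 − 259/1.06 = 14.6604 °P
AE = 259 − 259/1.01 = 2.5644 °P
RE = 0.1808·14.6604 + 0.8192·2.5644 = 4.7513 °P
Cal = (6.9·5.1330 + 4·(4.7513−0.1))·1.01·3.55

193.7005 kcal


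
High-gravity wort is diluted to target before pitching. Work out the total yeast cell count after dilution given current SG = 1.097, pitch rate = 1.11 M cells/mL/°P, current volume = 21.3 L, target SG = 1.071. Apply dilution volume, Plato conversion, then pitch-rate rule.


V_w = V·((SG_c−1)/(SG_t−1)−1);  °P = 259 − 259/SG_t;  cells = rate·(V+V_w)·°P
V_w = 21.3·((1.097−1)/(1.071−1)−1) = 7.8000
V_final = 21.3 + 7.8000 = 29.1000
°P = 259 − 259/1.071 = 17.1699
cells = 1.11·29.1000·17.1699

554.6061 billion cells


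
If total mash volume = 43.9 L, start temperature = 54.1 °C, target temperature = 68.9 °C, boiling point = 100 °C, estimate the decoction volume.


V_dec = V_total·(T_target − T_start)/(T_boil − T_start)
V_dec = 43.9·(68.9 − 54.1)/(100 − 54.1)

14.1551 L


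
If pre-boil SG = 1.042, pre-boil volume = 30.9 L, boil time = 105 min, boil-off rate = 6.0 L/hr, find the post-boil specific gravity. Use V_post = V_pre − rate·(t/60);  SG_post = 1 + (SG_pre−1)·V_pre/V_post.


V_post = 30.9 − 6.0·(105/60) = 20.4000
SG_post = 1 + (1.042 − 1)·30.9/20.4000

1.0636


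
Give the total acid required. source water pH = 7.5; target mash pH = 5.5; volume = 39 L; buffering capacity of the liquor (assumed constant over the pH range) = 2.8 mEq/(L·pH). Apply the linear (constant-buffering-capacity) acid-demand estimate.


acid = buffering capacity · (pH_source − pH_target) · V
acid = 2.8 · (7.5 − 5.5) · 39

218.4000 mEq


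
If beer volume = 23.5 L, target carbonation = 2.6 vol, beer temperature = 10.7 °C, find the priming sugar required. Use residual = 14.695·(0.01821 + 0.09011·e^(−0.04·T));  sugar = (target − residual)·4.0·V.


residual = 14.695·(0.01821 + 0.09011·e^(−0.04·10.7)) = 1.1307
sugar = (2.6 − 1.1307)·4.0·23.5

138.1139 g


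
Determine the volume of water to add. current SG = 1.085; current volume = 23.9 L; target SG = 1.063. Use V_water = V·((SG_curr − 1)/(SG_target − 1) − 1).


V_water = 23.9·((1.085 − 1)/(1.063 − 1) − 1)

8.3460 L


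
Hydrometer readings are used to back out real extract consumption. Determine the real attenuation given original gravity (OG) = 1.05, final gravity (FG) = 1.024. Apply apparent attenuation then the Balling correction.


AA = (OG−FG)/(OG−1)·100;  RA = AA·0.8192
AA = (1.05 − 1.024)/(1.05 − 1)·100 = 52.0000
RA = 52.0000·0.8192

42.5984 %


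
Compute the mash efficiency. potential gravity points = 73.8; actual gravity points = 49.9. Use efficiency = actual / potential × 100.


efficiency = 49.9 / 73.8 × 100

67.6152 %


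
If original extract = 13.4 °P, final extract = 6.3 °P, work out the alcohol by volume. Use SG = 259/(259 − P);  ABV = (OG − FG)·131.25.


OG = 259/(259 − 13.4) = 1.0546
FG = 259/(259 − 6.3) = 1.0249
ABV = (1.0546 − 1.0249)·131.25

3.8889 % ABV


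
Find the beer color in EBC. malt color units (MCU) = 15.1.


SRM = 1.4922·MCU^0.6859;  EBC = SRM·1.97
SRM = 1.4922·15.1^0.6859 = 9.6048
EBC = 9.6048·1.97

18.9214 EBC


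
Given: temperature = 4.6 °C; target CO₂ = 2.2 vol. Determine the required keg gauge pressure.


psi = vols/(0.01821 + 0.09011·e^(−0.04·T)) − 14.695
psi = 2.2/(0.01821 + 0.09011·e^(−0.04·4.6)) − 14.695

8.9163 psi


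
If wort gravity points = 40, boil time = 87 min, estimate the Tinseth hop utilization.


U = 1.65·0.000125^(GP/1000) · (1 − e^(−0.04·t))/4.15
bigness = 1.65·0.000125^(40/1000) = 1.1518
boil_factor = (1 − e^(−0.04·87))/4.15 = 0.2335
U = 1.1518 · 0.2335

0.2690


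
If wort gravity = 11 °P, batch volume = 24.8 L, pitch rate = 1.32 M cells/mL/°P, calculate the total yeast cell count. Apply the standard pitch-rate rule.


cells (billions) = rate · V_L · °P
cells = 1.32 · 24.8 · 11

360.0960 billion cells


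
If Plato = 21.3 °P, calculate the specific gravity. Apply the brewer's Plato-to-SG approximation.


SG = 259/(259 − P)
SG = 259/(259 − 21.3)

1.0896


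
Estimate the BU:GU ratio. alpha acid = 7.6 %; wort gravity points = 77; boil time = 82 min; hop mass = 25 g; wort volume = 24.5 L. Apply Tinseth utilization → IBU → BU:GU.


U = 1.65·0.000125^(GP/1000)·(1−e^(−0.04t))/4.15;  IBU = (α/100)·m·U·1000/V;  BU:GU = IBU/GP
U = 1.65·0.000125^(77/1000)·(1−e^(−0.04·82))/4.15 = 0.1915
IBU = (7.6/100)·25·0.1915·1000/24.5 = 14.8535
BU:GU = 14.8535/77

0.1929


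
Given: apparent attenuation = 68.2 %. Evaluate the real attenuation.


RA = AA · 0.8192
RA = 68.2 · 0.8192

55.8694 %


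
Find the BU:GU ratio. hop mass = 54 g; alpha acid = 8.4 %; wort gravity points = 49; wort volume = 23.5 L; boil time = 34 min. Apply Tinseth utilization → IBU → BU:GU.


U = 1.65·0.000125^(GP/1000)·(1−e^(−0.04t))/4.15;  IBU = (α/100)·m·U·1000/V;  BU:GU = IBU/GP
U = 1.65·0.000125^(49/1000)·(1−e^(−0.04·34))/4.15 = 0.1903
IBU = (8.4/100)·54·0.1903·1000/23.5 = 36.7263
BU:GU = 36.7263/49

0.7495


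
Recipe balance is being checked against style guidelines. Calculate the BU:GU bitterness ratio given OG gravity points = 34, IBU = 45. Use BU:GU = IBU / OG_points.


BU:GU = 45 / 34

1.3235


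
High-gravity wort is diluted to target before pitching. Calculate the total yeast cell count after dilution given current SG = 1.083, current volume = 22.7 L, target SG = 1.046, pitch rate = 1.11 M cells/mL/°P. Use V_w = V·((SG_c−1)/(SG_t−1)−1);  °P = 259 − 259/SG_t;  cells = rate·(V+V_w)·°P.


V_w = 22.7·((1.083−1)/(1.046−1)−1) = 18.2587
V_final = 22.7 + 18.2587 = 40.9587
°P = 259 − 259/1.046 = 11.3901
cells = 1.11·40.9587·11.3901

517.8393 billion cells


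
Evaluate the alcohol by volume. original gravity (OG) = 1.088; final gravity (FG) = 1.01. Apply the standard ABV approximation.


ABV = (OG − FG) · 131.25
ABV = (1.088 − 1.01) · 131.25

10.2375 % ABV


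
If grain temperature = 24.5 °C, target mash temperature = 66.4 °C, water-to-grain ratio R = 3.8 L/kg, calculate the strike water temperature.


T_strike = (0.41/R)·(T_mash − T_grain) + T_mash
T_strike = (0.41/3.8)·(66.4 − 24.5) + 66.4

70.9208 °C


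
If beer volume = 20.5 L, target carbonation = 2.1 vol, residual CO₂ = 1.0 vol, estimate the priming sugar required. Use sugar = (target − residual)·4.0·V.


sugar = (2.1 − 1.0)·4.0·20.5

90.2000 g


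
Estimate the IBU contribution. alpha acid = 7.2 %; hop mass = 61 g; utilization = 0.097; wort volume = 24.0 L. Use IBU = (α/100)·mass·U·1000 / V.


IBU = (7.2/100)·61·0.097·1000 / 24.0

17.7510 IBU


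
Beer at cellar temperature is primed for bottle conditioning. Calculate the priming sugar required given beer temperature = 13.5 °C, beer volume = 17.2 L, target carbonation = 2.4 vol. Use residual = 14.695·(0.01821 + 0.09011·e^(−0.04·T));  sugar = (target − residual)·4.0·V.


residual = 14.695·(0.01821 + 0.09011·e^(−0.04·13.5)) = 1.0393
sugar = (2.4 − 1.0393)·4.0·17.2

93.6195 g


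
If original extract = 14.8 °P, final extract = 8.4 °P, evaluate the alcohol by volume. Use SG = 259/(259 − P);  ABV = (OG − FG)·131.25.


OG = 259/(259 − 14.8) = 1.0606
FG = 259/(259 − 8.4) = 1.0335
ABV = (1.0606 − 1.0335)·131.25

3.5551 % ABV


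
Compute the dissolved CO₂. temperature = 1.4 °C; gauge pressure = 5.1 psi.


vols = (P + 14.695)·(0.01821 + 0.09011·e^(−0.04·T))
vols = (5.1 + 14.695)·(0.01821 + 0.09011·e^(−0.04·1.4))

2.0471 volumes


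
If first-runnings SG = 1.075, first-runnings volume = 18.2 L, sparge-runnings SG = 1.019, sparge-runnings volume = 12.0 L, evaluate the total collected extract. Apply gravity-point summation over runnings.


total = Σ (SG_i − 1)·1000·V_i
first = (1.075 − 1)·1000·18.2 = 1365.0000
sparge = (1.019 − 1)·1000·12.0 = 228.0000
total = 1365.0000 + 228.0000

1593.0000 gravity·L


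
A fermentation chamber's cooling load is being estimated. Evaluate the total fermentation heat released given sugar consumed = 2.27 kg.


Q = m_sugar · 590 kJ/kg
Q = 2.27 · 590

1339.3000 kJ


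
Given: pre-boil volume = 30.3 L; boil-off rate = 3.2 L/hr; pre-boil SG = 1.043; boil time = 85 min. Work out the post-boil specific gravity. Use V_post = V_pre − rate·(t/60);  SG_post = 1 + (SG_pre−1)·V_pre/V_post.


V_post = 30.3 − 3.2·(85/60) = 25.7667
SG_post = 1 + (1.043 − 1)·30.3/25.7667

1.0506


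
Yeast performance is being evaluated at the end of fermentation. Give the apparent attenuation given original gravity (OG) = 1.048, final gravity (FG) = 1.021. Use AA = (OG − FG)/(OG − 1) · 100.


AA = (1.048 − 1.021)/(1.048 − 1) · 100

56.2500 %


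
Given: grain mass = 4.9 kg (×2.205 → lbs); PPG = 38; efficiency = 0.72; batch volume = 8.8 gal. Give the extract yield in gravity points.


points = lbs × PPG × eff / vol
lbs = 4.9 × 2.205 = 10.8045
points = 10.8045 × 38 × 0.72 / 8.8

33.5922 points


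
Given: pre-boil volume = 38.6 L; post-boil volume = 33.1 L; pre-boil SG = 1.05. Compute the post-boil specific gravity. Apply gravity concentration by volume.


SG_post = 1 + (SG_pre − 1)·V_pre/V_post
pts_pre = (1.05 − 1)·1000 = 50.0000
pts_post = 50.0000·38.6/33.1 = 58.3082
SG_post = 1 + 58.3082/1000

1.0583


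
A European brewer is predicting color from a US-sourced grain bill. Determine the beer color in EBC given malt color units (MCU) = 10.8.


SRM = 1.4922·MCU^0.6859;  EBC = SRM·1.97
SRM = 1.4922·10.8^0.6859 = 7.6322
EBC = 7.6322·1.97

15.0355 EBC


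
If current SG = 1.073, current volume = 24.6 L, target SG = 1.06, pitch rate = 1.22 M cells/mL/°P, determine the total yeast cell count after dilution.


V_w = V·((SG_c−1)/(SG_t−1)−1);  °P = 259 − 259/SG_t;  cells = rate·(V+V_w)·°P
V_w = 24.6·((1.073−1)/(1.06−1)−1) = 5.3300
V_final = 24.6 + 5.3300 = 29.9300
°P = 259 − 259/1.06 = 14.6604
cells = 1.22·29.9300·14.6604

535.3178 billion cells


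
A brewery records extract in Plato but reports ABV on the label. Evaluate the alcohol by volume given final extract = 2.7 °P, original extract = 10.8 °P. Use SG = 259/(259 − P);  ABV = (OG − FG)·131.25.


OG = 259/(259 − 10.8) = 1.0435
FG = 259/(259 − 2.7) = 1.0105
ABV = (1.0435 − 1.0105)·131.25

4.3285 % ABV


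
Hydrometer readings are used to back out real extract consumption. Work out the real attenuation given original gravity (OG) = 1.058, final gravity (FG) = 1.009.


AA = (OG−FG)/(OG−1)·100;  RA = AA·0.8192
AA = (1.058 − 1.009)/(1.058 − 1)·100 = 84.4828
RA = 84.4828·0.8192

69.2083 %


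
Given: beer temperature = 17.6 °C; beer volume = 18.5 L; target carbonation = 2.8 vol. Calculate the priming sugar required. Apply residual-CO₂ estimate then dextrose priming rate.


residual = 14.695·(0.01821 + 0.09011·e^(−0.04·T));  sugar = (target − residual)·4.0·V
residual = 14.695·(0.01821 + 0.09011·e^(−0.04·17.6)) = 0.9225
sugar = (2.8 − 0.9225)·4.0·18.5

138.9326 g


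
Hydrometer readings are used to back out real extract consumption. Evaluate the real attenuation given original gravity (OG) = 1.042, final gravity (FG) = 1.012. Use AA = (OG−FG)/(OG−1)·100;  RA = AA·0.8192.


AA = (1.042 − 1.012)/(1.042 − 1)·100 = 71.4286
RA = 71.4286·0.8192

58.5143 %


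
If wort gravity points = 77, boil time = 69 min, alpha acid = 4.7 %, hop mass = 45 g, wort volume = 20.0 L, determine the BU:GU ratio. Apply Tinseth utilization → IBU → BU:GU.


U = 1.65·0.000125^(GP/1000)·(1−e^(−0.04t))/4.15;  IBU = (α/100)·m·U·1000/V;  BU:GU = IBU/GP
U = 1.65·0.000125^(77/1000)·(1−e^(−0.04·69))/4.15 = 0.1864
IBU = (4.7/100)·45·0.1864·1000/20.0 = 19.7144
BU:GU = 19.7144/77

0.2560


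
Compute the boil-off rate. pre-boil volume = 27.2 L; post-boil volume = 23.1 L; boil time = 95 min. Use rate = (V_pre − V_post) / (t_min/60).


rate = (27.2 − 23.1) / (95/60)

2.5895 L/hr


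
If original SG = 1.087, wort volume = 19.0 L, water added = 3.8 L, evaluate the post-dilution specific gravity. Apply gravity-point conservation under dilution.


SG_new = 1 + (SG_old − 1)·V_old/(V_old + V_water)
pts = (1.087 − 1)·1000·19.0/(19.0 + 3.8) = 72.5000
SG_new = 1 + 72.5000/1000

1.0725


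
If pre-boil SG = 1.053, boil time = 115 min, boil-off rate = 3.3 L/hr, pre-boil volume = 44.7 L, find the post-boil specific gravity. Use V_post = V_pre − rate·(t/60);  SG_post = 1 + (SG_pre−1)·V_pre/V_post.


V_post = 44.7 − 3.3·(115/60) = 38.3750
SG_post = 1 + (1.053 − 1)·44.7/38.3750

1.0617


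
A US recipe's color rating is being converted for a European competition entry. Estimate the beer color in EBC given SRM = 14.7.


EBC = SRM · 1.97
EBC = 14.7 · 1.97

28.9590 EBC


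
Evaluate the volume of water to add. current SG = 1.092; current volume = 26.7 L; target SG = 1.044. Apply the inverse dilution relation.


V_water = V·((SG_curr − 1)/(SG_target − 1) − 1)
V_water = 26.7·((1.092 − 1)/(1.044 − 1) − 1)

29.1273 L


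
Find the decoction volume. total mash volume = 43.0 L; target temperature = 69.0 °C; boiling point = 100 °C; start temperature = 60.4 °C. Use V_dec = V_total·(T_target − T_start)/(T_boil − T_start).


V_dec = 43.0·(69.0 − 60.4)/(100 − 60.4)

9.3384 L


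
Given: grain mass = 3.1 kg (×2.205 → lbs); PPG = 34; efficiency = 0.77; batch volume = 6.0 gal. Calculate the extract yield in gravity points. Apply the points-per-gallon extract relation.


points = lbs × PPG × eff / vol
lbs = 3.1 × 2.205 = 6.8355
points = 6.8355 × 34 × 0.77 / 6.0

29.8256 points


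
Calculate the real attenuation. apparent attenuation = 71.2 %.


RA = AA · 0.8192
RA = 71.2 · 0.8192

58.3270 %


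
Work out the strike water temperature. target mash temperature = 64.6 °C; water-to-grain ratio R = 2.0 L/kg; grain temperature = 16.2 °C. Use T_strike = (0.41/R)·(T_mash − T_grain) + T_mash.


T_strike = (0.41/2.0)·(64.6 − 16.2) + 64.6

74.5220 °C


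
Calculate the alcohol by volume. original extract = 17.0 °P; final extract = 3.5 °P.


SG = 259/(259 − P);  ABV = (OG − FG)·131.25
OG = 259/(259 − 17.0) = 1.0702
FG = 259/(259 − 3.5) = 1.0137
ABV = (1.0702 − 1.0137)·131.25

7.4221 % ABV


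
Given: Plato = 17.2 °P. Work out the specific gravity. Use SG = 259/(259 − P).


SG = 259/(259 − 17.2)

1.0711


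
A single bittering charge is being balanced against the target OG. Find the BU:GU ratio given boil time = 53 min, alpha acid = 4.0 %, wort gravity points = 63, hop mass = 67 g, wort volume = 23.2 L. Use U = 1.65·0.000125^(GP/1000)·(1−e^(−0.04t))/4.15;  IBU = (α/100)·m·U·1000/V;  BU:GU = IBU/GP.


U = 1.65·0.000125^(63/1000)·(1−e^(−0.04·53))/4.15 = 0.1986
IBU = (4.0/100)·67·0.1986·1000/23.2 = 22.9433
BU:GU = 22.9433/63

0.3642


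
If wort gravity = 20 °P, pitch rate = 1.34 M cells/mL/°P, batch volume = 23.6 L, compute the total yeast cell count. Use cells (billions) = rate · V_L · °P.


cells = 1.34 · 23.6 · 20

632.4800 billion cells


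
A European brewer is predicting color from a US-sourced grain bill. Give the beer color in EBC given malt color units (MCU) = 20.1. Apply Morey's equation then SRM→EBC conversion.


SRM = 1.4922·MCU^0.6859;  EBC = SRM·1.97
SRM = 1.4922·20.1^0.6859 = 11.6866
EBC = 11.6866·1.97

23.0227 EBC


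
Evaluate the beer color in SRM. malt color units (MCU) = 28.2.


SRM = 1.4922 · MCU^0.6859
SRM = 1.4922 · 28.2^0.6859

14.7419 SRM


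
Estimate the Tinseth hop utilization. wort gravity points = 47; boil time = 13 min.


U = 1.65·0.000125^(GP/1000) · (1 − e^(−0.04·t))/4.15
bigness = 1.65·0.000125^(47/1000) = 1.0815
boil_factor = (1 − e^(−0.04·13))/4.15 = 0.0977
U = 1.0815 · 0.0977

0.1057


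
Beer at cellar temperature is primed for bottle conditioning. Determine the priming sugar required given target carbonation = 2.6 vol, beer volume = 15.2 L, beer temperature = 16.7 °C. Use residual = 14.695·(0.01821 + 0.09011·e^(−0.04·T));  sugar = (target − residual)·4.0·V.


residual = 14.695·(0.01821 + 0.09011·e^(−0.04·16.7)) = 0.9465
sugar = (2.6 − 0.9465)·4.0·15.2

100.5304 g


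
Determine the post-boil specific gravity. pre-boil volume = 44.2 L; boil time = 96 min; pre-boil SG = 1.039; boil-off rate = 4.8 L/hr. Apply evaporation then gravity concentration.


V_post = V_pre − rate·(t/60);  SG_post = 1 + (SG_pre−1)·V_pre/V_post
V_post = 44.2 − 4.8·(96/60) = 36.5200
SG_post = 1 + (1.039 − 1)·44.2/36.5200

1.0472


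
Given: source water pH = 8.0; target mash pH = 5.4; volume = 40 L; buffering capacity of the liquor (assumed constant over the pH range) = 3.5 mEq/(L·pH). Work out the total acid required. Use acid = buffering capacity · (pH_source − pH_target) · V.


acid = 3.5 · (8.0 − 5.4) · 40

364.0000 mEq


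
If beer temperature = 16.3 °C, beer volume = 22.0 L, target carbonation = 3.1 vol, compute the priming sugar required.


residual = 14.695·(0.01821 + 0.09011·e^(−0.04·T));  sugar = (target − residual)·4.0·V
residual = 14.695·(0.01821 + 0.09011·e^(−0.04·16.3)) = 0.9575
sugar = (3.1 − 0.9575)·4.0·22.0

188.5409 g


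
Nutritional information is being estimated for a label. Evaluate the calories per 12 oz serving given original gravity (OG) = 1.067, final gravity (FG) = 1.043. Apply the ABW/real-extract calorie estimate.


ABW = (OG−FG)·131.25·0.79/FG;  °P = 259 − 259/SG (for OG→OE and FG→AE);  RE = 0.1808·OE + 0.8192·AE;  Cal = (6.9·ABW + 4·(RE−0.1))·FG·3.55
ABW = (1.067 − 1.043)·131.25·0.79/1.043 = 2.3859
OE = 259 − 259/1.067 = 16.2634 °P
AE = 259 − 259/1.043 = 10.6779 °P
RE = 0.1808·16.2634 + 0.8192·10.6779 = 11.6877 °P
Cal = (6.9·2.3859 + 4·(11.6877−0.1))·1.043·3.55

232.5768 kcal


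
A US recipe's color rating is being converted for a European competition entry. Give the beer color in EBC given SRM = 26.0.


EBC = SRM · 1.97
EBC = 26.0 · 1.97

51.2200 EBC


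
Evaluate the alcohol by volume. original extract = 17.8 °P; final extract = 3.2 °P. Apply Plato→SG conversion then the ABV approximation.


SG = 259/(259 − P);  ABV = (OG − FG)·131.25
OG = 259/(259 − 17.8) = 1.0738
FG = 259/(259 − 3.2) = 1.0125
ABV = (1.0738 − 1.0125)·131.25

8.0440 % ABV


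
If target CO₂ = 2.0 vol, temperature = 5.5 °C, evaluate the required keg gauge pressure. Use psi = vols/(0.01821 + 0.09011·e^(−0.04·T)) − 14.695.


psi = 2.0/(0.01821 + 0.09011·e^(−0.04·5.5)) − 14.695

7.3984 psi


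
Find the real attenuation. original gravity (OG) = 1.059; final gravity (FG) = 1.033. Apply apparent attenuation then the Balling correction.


AA = (OG−FG)/(OG−1)·100;  RA = AA·0.8192
AA = (1.059 − 1.033)/(1.059 − 1)·100 = 44.0678
RA = 44.0678·0.8192

36.1003 %


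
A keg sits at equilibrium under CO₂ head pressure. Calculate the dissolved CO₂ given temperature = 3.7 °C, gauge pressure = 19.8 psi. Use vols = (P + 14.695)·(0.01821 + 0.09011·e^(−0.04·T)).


vols = (19.8 + 14.695)·(0.01821 + 0.09011·e^(−0.04·3.7))

3.3089 volumes


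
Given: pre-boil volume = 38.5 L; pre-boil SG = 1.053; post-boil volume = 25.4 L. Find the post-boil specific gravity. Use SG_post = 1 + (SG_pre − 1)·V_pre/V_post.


pts_pre = (1.053 − 1)·1000 = 53.0000
pts_post = 53.0000·38.5/25.4 = 80.3346
SG_post = 1 + 80.3346/1000

1.0803


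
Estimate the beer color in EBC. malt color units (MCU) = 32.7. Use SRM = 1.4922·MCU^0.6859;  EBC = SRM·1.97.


SRM = 1.4922·32.7^0.6859 = 16.3176
EBC = 16.3176·1.97

32.1456 EBC


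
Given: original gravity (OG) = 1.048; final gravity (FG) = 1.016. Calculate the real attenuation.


AA = (OG−FG)/(OG−1)·100;  RA = AA·0.8192
AA = (1.048 − 1.016)/(1.048 − 1)·100 = 66.6667
RA = 66.6667·0.8192

54.6133 %


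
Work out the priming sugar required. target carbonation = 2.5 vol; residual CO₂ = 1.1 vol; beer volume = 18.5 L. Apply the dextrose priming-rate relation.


sugar = (target − residual)·4.0·V
sugar = (2.5 − 1.1)·4.0·18.5

103.6000 g


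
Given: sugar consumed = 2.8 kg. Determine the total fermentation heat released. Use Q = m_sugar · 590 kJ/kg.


Q = 2.8 · 590

1652.0000 kJ


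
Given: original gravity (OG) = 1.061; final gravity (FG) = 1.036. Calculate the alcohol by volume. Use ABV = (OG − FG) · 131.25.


ABV = (1.061 − 1.036) · 131.25

3.2812 % ABV


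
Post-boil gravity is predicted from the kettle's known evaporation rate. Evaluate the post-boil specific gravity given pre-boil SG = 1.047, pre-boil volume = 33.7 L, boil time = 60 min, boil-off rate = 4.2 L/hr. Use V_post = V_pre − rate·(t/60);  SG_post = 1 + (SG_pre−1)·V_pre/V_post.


V_post = 33.7 − 4.2·(60/60) = 29.5000
SG_post = 1 + (1.047 − 1)·33.7/29.5000

1.0537


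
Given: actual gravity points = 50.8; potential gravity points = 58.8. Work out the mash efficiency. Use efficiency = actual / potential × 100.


efficiency = 50.8 / 58.8 × 100

86.3946 %


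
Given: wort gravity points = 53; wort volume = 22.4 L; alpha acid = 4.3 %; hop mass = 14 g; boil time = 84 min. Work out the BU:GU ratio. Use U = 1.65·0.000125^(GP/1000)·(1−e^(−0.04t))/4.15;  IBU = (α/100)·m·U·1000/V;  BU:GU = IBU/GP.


U = 1.65·0.000125^(53/1000)·(1−e^(−0.04·84))/4.15 = 0.2384
IBU = (4.3/100)·14·0.2384·1000/22.4 = 6.4057
BU:GU = 6.4057/53

0.1209


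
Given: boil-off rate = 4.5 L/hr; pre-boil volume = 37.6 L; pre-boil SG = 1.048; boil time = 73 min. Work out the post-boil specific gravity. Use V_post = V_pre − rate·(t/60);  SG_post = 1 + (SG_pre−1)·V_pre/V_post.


V_post = 37.6 − 4.5·(73/60) = 32.1250
SG_post = 1 + (1.048 − 1)·37.6/32.1250

1.0562


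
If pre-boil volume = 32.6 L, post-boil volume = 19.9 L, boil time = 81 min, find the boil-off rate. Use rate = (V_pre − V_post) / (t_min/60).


rate = (32.6 − 19.9) / (81/60)

9.4074 L/hr


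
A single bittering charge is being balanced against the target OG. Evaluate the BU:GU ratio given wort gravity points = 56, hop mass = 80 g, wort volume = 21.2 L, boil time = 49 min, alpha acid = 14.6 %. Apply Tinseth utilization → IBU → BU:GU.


U = 1.65·0.000125^(GP/1000)·(1−e^(−0.04t))/4.15;  IBU = (α/100)·m·U·1000/V;  BU:GU = IBU/GP
U = 1.65·0.000125^(56/1000)·(1−e^(−0.04·49))/4.15 = 0.2065
IBU = (14.6/100)·80·0.2065·1000/21.2 = 113.7718
BU:GU = 113.7718/56

2.0316


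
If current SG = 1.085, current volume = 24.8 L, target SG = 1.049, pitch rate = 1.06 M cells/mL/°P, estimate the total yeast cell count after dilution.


V_w = V·((SG_c−1)/(SG_t−1)−1);  °P = 259 − 259/SG_t;  cells = rate·(V+V_w)·°P
V_w = 24.8·((1.085−1)/(1.049−1)−1) = 18.2204
V_final = 24.8 + 18.2204 = 43.0204
°P = 259 − 259/1.049 = 12.0982
cells = 1.06·43.0204·12.0982

551.6972 billion cells


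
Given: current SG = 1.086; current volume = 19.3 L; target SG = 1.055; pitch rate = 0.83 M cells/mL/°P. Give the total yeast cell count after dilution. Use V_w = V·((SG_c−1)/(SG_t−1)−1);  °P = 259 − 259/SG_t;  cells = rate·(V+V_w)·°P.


V_w = 19.3·((1.086−1)/(1.055−1)−1) = 10.8782
V_final = 19.3 + 10.8782 = 30.1782
°P = 259 − 259/1.055 = 13.5024
cells = 0.83·30.1782·13.5024

338.2059 billion cells


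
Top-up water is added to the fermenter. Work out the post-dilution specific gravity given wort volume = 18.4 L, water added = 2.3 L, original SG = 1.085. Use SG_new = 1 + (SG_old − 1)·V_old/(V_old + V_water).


pts = (1.085 − 1)·1000·18.4/(18.4 + 2.3) = 75.5556
SG_new = 1 + 75.5556/1000

1.0756


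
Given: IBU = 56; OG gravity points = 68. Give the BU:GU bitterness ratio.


BU:GU = IBU / OG_points
BU:GU = 56 / 68

0.8235


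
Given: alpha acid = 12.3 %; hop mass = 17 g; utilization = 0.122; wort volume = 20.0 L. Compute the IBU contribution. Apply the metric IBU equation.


IBU = (α/100)·mass·U·1000 / V
IBU = (12.3/100)·17·0.122·1000 / 20.0

12.7551 IBU


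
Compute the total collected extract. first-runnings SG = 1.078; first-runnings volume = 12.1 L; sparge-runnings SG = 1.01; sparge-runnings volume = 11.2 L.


total = Σ (SG_i − 1)·1000·V_i
first = (1.078 − 1)·1000·12.1 = 943.8000
sparge = (1.01 − 1)·1000·11.2 = 112.0000
total = 943.8000 + 112.0000

1055.8000 gravity·L


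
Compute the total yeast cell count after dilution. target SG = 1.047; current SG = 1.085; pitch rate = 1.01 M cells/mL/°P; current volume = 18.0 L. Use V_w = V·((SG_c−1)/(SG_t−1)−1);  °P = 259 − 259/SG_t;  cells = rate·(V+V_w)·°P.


V_w = 18.0·((1.085−1)/(1.047−1)−1) = 14.5532
V_final = 18.0 + 14.5532 = 32.5532
°P = 259 − 259/1.047 = 11.6266
cells = 1.01·32.5532·11.6266

382.2662 billion cells


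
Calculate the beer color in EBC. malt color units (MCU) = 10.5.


SRM = 1.4922·MCU^0.6859;  EBC = SRM·1.97
SRM = 1.4922·10.5^0.6859 = 7.4862
EBC = 7.4862·1.97

14.7478 EBC


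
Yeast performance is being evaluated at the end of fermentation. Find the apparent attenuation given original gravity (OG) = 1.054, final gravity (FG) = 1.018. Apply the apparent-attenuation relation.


AA = (OG − FG)/(OG − 1) · 100
AA = (1.054 − 1.018)/(1.054 − 1) · 100

66.6667 %


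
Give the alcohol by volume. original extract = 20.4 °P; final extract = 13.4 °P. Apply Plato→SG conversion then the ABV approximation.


SG = 259/(259 − P);  ABV = (OG − FG)·131.25
OG = 259/(259 − 20.4) = 1.0855
FG = 259/(259 − 13.4) = 1.0546
ABV = (1.0855 − 1.0546)·131.25

4.0607 % ABV


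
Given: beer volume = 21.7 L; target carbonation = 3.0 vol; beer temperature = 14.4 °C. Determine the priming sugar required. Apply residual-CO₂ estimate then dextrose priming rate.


residual = 14.695·(0.01821 + 0.09011·e^(−0.04·T));  sugar = (target − residual)·4.0·V
residual = 14.695·(0.01821 + 0.09011·e^(−0.04·14.4)) = 1.0120
sugar = (3.0 − 1.0120)·4.0·21.7

172.5613 g


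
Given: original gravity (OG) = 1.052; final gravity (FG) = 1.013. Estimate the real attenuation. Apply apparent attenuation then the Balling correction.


AA = (OG−FG)/(OG−1)·100;  RA = AA·0.8192
AA = (1.052 − 1.013)/(1.052 − 1)·100 = 75.0000
RA = 75.0000·0.8192

61.4400 %


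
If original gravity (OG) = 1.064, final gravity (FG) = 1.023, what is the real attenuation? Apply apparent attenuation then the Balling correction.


AA = (OG−FG)/(OG−1)·100;  RA = AA·0.8192
AA = (1.064 − 1.023)/(1.064 − 1)·100 = 64.0625
RA = 64.0625·0.8192

52.4800 %


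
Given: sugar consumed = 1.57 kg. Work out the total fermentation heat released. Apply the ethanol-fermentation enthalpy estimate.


Q = m_sugar · 590 kJ/kg
Q = 1.57 · 590

926.3000 kJ


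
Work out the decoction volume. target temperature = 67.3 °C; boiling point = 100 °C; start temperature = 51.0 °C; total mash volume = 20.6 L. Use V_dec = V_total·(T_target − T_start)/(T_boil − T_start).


V_dec = 20.6·(67.3 − 51.0)/(100 − 51.0)

6.8527 L


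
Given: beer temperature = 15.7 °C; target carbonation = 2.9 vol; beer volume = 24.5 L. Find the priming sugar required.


residual = 14.695·(0.01821 + 0.09011·e^(−0.04·T));  sugar = (target − residual)·4.0·V
residual = 14.695·(0.01821 + 0.09011·e^(−0.04·15.7)) = 0.9742
sugar = (2.9 − 0.9742)·4.0·24.5

188.7237 g


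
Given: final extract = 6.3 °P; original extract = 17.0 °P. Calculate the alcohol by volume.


SG = 259/(259 − P);  ABV = (OG − FG)·131.25
OG = 259/(259 − 17.0) = 1.0702
FG = 259/(259 − 6.3) = 1.0249
ABV = (1.0702 − 1.0249)·131.25

5.9479 % ABV


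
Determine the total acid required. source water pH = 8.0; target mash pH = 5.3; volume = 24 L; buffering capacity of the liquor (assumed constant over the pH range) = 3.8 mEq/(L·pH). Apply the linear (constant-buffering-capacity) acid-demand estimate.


acid = buffering capacity · (pH_source − pH_target) · V
acid = 3.8 · (8.0 − 5.3) · 24

246.2400 mEq


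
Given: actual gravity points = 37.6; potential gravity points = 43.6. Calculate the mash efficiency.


efficiency = actual / potential × 100
efficiency = 37.6 / 43.6 × 100

86.2385 %


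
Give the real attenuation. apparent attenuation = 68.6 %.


RA = AA · 0.8192
RA = 68.6 · 0.8192

56.1971 %


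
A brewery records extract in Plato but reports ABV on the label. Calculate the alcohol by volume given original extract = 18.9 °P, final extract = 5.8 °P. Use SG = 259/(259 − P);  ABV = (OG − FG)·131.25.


OG = 259/(259 − 18.9) = 1.0787
FG = 259/(259 − 5.8) = 1.0229
ABV = (1.0787 − 1.0229)·131.25

7.3251 % ABV


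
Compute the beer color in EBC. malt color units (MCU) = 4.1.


SRM = 1.4922·MCU^0.6859;  EBC = SRM·1.97
SRM = 1.4922·4.1^0.6859 = 3.9277
EBC = 3.9277·1.97

7.7375 EBC


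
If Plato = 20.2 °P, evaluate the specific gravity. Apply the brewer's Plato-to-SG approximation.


SG = 259/(259 − P)
SG = 259/(259 − 20.2)

1.0846


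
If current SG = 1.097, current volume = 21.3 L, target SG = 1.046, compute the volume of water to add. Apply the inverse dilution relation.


V_water = V·((SG_curr − 1)/(SG_target − 1) − 1)
V_water = 21.3·((1.097 − 1)/(1.046 − 1) − 1)

23.6152 L


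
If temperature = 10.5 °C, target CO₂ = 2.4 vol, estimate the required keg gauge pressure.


psi = vols/(0.01821 + 0.09011·e^(−0.04·T)) − 14.695
psi = 2.4/(0.01821 + 0.09011·e^(−0.04·10.5)) − 14.695

16.3061 psi


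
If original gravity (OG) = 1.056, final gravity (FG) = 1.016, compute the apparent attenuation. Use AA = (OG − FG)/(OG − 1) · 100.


AA = (1.056 − 1.016)/(1.056 − 1) · 100

71.4286 %
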